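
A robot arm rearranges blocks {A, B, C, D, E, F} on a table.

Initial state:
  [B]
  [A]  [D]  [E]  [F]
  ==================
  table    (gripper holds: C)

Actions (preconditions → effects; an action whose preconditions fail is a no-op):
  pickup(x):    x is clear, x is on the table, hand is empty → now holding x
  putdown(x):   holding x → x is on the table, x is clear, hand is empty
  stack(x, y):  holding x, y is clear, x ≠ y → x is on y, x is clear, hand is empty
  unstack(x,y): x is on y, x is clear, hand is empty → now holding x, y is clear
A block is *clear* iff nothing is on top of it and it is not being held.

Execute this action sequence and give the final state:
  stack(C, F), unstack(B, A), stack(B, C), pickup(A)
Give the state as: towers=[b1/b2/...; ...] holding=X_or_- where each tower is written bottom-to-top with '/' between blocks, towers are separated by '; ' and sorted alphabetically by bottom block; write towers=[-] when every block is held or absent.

step 1 (stack(C, F)): towers=[A/B; D; E; F/C] holding=-
step 2 (unstack(B, A)): towers=[A; D; E; F/C] holding=B
step 3 (stack(B, C)): towers=[A; D; E; F/C/B] holding=-
step 4 (pickup(A)): towers=[D; E; F/C/B] holding=A

towers=[D; E; F/C/B] holding=A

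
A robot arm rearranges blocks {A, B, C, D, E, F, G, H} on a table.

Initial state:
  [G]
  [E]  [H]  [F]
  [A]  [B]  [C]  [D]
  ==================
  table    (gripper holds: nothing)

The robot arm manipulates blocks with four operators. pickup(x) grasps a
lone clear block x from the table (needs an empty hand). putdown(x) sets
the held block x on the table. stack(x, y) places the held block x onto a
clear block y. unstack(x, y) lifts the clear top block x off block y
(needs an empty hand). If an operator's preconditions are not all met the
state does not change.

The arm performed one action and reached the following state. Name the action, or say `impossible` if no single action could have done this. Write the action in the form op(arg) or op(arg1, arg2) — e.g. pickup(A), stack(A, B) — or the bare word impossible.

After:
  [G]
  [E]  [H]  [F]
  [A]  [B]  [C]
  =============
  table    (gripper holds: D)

pickup(D)

target: towers=[A/E/G; B/H; C/F] holding=D
     unstack(G, E) → towers=[A/E; B/H; C/F; D] holding=G
     unstack(H, B) → towers=[A/E/G; B; C/F; D] holding=H
     unstack(F, C) → towers=[A/E/G; B/H; C; D] holding=F
         pickup(D) → towers=[A/E/G; B/H; C/F] holding=D  ← match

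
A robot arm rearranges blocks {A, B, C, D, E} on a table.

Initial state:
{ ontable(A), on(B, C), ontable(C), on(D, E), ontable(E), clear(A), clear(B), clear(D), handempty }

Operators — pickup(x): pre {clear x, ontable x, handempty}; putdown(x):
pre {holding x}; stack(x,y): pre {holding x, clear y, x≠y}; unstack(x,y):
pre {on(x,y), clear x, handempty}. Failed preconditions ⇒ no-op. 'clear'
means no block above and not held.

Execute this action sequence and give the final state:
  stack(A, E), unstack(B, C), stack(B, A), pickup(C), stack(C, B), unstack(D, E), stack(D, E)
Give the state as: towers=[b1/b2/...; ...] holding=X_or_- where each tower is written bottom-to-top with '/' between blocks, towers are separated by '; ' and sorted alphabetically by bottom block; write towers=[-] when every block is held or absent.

step 1 (stack(A, E)) [no-op]: towers=[A; C/B; E/D] holding=-
step 2 (unstack(B, C)): towers=[A; C; E/D] holding=B
step 3 (stack(B, A)): towers=[A/B; C; E/D] holding=-
step 4 (pickup(C)): towers=[A/B; E/D] holding=C
step 5 (stack(C, B)): towers=[A/B/C; E/D] holding=-
step 6 (unstack(D, E)): towers=[A/B/C; E] holding=D
step 7 (stack(D, E)): towers=[A/B/C; E/D] holding=-

towers=[A/B/C; E/D] holding=-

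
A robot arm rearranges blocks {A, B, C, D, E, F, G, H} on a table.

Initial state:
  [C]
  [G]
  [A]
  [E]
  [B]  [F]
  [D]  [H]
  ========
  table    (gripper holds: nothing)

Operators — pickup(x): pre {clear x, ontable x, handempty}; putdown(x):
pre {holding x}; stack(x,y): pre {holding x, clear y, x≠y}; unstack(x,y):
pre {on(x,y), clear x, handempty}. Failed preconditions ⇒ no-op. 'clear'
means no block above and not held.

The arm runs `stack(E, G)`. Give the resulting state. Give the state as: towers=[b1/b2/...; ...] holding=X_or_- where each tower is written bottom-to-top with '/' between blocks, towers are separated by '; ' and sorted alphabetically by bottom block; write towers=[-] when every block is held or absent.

towers=[D/B/E/A/G/C; H/F] holding=-

before: towers=[D/B/E/A/G/C; H/F] holding=-
pre[stack(E, G)]: holding(E) ✗, clear(G) ✗, E≠G ✓
holding(E), clear(G) unmet → stack(E, G) is a no-op
after:  towers=[D/B/E/A/G/C; H/F] holding=-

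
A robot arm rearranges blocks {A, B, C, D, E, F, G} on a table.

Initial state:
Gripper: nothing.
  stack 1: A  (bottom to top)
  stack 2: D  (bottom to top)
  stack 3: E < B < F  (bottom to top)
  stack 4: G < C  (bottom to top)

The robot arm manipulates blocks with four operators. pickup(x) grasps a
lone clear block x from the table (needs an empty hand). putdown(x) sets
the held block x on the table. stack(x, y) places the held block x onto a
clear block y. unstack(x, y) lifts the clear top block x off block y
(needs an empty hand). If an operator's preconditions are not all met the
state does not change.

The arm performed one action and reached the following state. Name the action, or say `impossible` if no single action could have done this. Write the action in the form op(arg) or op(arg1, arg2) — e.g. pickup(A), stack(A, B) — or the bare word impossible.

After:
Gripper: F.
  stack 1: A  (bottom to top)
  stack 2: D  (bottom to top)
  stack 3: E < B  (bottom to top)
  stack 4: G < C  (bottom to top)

target: towers=[A; D; E/B; G/C] holding=F
     unstack(F, B) → towers=[A; D; E/B; G/C] holding=F  ← match
         pickup(D) → towers=[A; E/B/F; G/C] holding=D
         pickup(A) → towers=[D; E/B/F; G/C] holding=A
     unstack(C, G) → towers=[A; D; E/B/F; G] holding=C

unstack(F, B)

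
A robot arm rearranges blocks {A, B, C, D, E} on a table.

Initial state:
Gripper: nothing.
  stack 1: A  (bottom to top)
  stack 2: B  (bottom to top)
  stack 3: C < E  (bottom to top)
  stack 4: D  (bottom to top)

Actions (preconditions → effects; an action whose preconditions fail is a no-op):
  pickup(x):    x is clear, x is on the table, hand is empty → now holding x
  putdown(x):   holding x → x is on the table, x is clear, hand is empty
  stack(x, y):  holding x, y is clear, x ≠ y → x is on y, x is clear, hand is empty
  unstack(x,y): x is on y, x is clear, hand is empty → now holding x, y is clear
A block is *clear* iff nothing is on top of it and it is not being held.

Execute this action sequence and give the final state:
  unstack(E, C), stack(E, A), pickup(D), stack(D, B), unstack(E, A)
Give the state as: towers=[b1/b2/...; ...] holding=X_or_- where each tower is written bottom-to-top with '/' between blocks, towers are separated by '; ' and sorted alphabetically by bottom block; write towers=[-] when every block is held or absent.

towers=[A; B/D; C] holding=E

step 1 (unstack(E, C)): towers=[A; B; C; D] holding=E
step 2 (stack(E, A)): towers=[A/E; B; C; D] holding=-
step 3 (pickup(D)): towers=[A/E; B; C] holding=D
step 4 (stack(D, B)): towers=[A/E; B/D; C] holding=-
step 5 (unstack(E, A)): towers=[A; B/D; C] holding=E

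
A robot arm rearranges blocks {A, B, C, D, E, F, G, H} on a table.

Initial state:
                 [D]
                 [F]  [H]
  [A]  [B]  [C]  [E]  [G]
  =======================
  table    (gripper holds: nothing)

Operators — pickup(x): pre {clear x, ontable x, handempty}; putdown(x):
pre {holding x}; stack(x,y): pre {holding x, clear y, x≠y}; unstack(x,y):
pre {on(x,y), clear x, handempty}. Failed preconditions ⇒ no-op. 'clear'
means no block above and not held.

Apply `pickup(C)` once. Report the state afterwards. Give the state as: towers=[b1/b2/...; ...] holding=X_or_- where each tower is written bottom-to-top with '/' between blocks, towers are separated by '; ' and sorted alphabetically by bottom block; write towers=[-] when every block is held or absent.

before: towers=[A; B; C; E/F/D; G/H] holding=-
pre[pickup(C)]: clear(C) ✓, ontable(C) ✓, handempty ✓
all met → apply pickup(C)
after:  towers=[A; B; E/F/D; G/H] holding=C

towers=[A; B; E/F/D; G/H] holding=C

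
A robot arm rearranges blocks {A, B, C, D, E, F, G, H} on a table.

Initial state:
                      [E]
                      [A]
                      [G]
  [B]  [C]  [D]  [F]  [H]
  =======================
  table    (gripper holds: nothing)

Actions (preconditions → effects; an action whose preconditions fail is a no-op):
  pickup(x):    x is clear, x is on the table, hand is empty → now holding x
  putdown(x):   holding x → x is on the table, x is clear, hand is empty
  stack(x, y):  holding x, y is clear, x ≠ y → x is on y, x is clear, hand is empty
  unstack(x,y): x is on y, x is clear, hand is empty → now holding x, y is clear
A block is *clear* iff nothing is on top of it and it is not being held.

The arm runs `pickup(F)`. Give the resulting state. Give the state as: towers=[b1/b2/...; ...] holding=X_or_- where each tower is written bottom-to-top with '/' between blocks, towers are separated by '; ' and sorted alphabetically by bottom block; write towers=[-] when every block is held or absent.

towers=[B; C; D; H/G/A/E] holding=F

before: towers=[B; C; D; F; H/G/A/E] holding=-
pre[pickup(F)]: clear(F) ok, ontable(F) ok, handempty ok
all met → apply pickup(F)
after:  towers=[B; C; D; H/G/A/E] holding=F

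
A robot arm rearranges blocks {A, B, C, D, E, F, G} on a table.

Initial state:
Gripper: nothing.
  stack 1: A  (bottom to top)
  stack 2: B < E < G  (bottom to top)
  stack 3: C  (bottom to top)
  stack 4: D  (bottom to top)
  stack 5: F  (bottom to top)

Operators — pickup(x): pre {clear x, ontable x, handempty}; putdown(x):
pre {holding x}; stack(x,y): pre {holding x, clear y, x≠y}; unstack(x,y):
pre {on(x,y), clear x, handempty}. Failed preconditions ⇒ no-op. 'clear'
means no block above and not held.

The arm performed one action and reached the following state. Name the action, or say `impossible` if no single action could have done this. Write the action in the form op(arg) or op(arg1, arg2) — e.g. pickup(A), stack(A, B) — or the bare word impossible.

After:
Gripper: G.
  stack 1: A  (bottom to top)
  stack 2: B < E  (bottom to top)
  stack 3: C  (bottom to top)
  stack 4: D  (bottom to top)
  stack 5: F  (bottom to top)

target: towers=[A; B/E; C; D; F] holding=G
         pickup(F) → towers=[A; B/E/G; C; D] holding=F
     unstack(G, E) → towers=[A; B/E; C; D; F] holding=G  ← match
         pickup(D) → towers=[A; B/E/G; C; F] holding=D
         pickup(A) → towers=[B/E/G; C; D; F] holding=A
         pickup(C) → towers=[A; B/E/G; D; F] holding=C

unstack(G, E)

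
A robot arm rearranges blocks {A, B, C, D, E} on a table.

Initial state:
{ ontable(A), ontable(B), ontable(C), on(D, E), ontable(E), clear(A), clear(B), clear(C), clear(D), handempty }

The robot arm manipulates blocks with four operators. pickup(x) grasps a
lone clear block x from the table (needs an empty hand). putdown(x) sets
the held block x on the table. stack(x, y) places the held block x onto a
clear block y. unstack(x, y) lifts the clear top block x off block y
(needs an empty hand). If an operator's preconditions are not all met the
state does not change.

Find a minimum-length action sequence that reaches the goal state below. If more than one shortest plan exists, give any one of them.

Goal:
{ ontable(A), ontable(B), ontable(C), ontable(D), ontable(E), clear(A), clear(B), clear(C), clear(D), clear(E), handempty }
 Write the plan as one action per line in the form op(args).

unstack(D, E)
putdown(D)

step 1 (unstack(D, E)): towers=[A; B; C; E] holding=D
step 2 (putdown(D)): towers=[A; B; C; D; E] holding=-
goal check: towers=[A; B; C; D; E] holding=- — reached (length 2, optimal by BFS)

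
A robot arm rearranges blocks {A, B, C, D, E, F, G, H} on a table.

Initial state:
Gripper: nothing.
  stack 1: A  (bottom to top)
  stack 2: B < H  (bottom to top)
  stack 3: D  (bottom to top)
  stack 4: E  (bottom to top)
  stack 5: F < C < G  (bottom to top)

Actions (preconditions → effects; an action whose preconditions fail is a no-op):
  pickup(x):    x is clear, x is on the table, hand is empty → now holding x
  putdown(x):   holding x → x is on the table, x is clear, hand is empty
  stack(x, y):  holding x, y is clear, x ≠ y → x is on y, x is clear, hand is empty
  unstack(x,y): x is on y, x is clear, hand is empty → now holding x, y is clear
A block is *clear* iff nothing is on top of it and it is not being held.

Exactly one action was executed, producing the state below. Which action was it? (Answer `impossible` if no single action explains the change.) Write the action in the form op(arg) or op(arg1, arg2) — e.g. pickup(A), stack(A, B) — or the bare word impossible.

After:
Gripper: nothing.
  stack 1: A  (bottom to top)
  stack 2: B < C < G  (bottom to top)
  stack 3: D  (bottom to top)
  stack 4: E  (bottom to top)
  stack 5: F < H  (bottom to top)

impossible

target: towers=[A; B/C/G; D; E; F/H] holding=-
     unstack(G, C) → towers=[A; B/H; D; E; F/C] holding=G
         pickup(A) → towers=[B/H; D; E; F/C/G] holding=A
         pickup(E) → towers=[A; B/H; D; F/C/G] holding=E
     unstack(H, B) → towers=[A; B; D; E; F/C/G] holding=H
         pickup(D) → towers=[A; B/H; E; F/C/G] holding=D
none of the 5 applicable actions match → impossible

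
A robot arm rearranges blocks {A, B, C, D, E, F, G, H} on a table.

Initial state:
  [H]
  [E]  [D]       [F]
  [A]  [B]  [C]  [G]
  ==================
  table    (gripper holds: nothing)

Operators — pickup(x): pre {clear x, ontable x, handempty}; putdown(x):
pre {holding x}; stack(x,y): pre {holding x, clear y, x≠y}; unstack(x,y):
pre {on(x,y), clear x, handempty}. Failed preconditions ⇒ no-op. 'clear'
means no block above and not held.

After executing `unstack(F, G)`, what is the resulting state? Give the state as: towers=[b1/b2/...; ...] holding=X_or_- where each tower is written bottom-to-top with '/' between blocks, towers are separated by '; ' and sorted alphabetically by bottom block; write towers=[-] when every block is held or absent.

before: towers=[A/E/H; B/D; C; G/F] holding=-
pre[unstack(F, G)]: on(F,G) yes, clear(F) yes, handempty yes
all met → apply unstack(F, G)
after:  towers=[A/E/H; B/D; C; G] holding=F

towers=[A/E/H; B/D; C; G] holding=F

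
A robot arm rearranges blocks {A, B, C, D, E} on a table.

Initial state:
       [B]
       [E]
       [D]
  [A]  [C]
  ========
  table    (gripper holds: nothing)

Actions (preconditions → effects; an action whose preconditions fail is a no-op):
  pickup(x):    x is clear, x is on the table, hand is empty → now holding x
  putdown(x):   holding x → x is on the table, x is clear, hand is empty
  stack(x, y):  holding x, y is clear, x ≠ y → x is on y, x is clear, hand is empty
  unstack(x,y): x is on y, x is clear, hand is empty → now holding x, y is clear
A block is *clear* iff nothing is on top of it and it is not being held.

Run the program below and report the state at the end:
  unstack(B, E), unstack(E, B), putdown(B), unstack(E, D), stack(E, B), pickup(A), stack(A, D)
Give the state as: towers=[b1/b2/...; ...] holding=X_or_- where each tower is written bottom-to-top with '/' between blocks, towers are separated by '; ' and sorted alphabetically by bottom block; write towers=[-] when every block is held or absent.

step 1 (unstack(B, E)): towers=[A; C/D/E] holding=B
step 2 (unstack(E, B)) [no-op]: towers=[A; C/D/E] holding=B
step 3 (putdown(B)): towers=[A; B; C/D/E] holding=-
step 4 (unstack(E, D)): towers=[A; B; C/D] holding=E
step 5 (stack(E, B)): towers=[A; B/E; C/D] holding=-
step 6 (pickup(A)): towers=[B/E; C/D] holding=A
step 7 (stack(A, D)): towers=[B/E; C/D/A] holding=-

towers=[B/E; C/D/A] holding=-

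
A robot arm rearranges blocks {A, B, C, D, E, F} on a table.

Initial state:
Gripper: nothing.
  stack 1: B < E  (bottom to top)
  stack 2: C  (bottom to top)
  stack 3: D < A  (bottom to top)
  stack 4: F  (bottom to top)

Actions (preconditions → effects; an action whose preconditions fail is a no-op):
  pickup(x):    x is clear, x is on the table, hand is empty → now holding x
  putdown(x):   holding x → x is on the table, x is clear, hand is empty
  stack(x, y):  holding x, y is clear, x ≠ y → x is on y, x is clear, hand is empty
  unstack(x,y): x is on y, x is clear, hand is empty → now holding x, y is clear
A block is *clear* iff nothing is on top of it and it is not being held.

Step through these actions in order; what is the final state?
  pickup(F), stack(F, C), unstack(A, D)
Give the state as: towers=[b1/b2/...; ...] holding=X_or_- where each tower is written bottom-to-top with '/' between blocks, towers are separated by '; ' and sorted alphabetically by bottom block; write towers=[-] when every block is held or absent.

step 1 (pickup(F)): towers=[B/E; C; D/A] holding=F
step 2 (stack(F, C)): towers=[B/E; C/F; D/A] holding=-
step 3 (unstack(A, D)): towers=[B/E; C/F; D] holding=A

towers=[B/E; C/F; D] holding=A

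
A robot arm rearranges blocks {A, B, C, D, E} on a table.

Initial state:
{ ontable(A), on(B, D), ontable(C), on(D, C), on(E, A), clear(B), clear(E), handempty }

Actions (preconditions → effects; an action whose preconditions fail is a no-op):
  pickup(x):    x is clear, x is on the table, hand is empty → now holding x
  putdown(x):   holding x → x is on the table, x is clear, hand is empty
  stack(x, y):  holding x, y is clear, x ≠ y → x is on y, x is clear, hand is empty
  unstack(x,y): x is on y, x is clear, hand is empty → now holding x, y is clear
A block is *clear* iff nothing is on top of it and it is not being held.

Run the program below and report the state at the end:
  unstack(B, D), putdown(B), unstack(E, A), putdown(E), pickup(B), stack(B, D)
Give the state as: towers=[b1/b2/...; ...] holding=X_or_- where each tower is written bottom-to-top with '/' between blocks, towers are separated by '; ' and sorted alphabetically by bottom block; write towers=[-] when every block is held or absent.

towers=[A; C/D/B; E] holding=-

step 1 (unstack(B, D)): towers=[A/E; C/D] holding=B
step 2 (putdown(B)): towers=[A/E; B; C/D] holding=-
step 3 (unstack(E, A)): towers=[A; B; C/D] holding=E
step 4 (putdown(E)): towers=[A; B; C/D; E] holding=-
step 5 (pickup(B)): towers=[A; C/D; E] holding=B
step 6 (stack(B, D)): towers=[A; C/D/B; E] holding=-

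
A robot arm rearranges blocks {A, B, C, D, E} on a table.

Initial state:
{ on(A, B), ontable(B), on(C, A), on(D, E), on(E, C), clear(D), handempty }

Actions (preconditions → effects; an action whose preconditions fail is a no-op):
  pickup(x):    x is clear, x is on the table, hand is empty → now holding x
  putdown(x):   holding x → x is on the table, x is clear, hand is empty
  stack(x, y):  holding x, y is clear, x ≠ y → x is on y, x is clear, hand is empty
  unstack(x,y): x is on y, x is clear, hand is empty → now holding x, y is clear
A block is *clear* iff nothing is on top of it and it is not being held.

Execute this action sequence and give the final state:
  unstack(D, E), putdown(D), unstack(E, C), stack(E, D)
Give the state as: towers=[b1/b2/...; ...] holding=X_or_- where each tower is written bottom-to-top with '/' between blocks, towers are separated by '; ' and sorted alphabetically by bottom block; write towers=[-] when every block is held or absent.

step 1 (unstack(D, E)): towers=[B/A/C/E] holding=D
step 2 (putdown(D)): towers=[B/A/C/E; D] holding=-
step 3 (unstack(E, C)): towers=[B/A/C; D] holding=E
step 4 (stack(E, D)): towers=[B/A/C; D/E] holding=-

towers=[B/A/C; D/E] holding=-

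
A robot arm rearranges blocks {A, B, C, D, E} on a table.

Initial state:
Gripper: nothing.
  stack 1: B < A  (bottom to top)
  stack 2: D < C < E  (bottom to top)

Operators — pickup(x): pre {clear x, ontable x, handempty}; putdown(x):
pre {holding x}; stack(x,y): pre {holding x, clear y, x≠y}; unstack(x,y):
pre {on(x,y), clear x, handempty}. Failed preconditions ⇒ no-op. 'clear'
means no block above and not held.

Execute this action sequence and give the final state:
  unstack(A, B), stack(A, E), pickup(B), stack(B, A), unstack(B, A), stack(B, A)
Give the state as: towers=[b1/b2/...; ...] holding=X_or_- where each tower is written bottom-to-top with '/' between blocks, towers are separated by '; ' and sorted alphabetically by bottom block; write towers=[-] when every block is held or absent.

step 1 (unstack(A, B)): towers=[B; D/C/E] holding=A
step 2 (stack(A, E)): towers=[B; D/C/E/A] holding=-
step 3 (pickup(B)): towers=[D/C/E/A] holding=B
step 4 (stack(B, A)): towers=[D/C/E/A/B] holding=-
step 5 (unstack(B, A)): towers=[D/C/E/A] holding=B
step 6 (stack(B, A)): towers=[D/C/E/A/B] holding=-

towers=[D/C/E/A/B] holding=-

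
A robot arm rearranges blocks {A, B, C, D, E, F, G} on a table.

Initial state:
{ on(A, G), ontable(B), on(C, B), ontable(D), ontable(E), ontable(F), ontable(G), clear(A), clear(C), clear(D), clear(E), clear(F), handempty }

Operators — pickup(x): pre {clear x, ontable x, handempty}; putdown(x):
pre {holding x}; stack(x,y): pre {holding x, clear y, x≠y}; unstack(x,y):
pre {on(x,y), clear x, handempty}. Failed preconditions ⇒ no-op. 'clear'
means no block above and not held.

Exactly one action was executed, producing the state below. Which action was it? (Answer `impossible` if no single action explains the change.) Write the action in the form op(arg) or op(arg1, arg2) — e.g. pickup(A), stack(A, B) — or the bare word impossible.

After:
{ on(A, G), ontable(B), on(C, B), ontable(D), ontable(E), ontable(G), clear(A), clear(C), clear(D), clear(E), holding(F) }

pickup(F)

target: towers=[B/C; D; E; G/A] holding=F
         pickup(F) → towers=[B/C; D; E; G/A] holding=F  ← match
         pickup(D) → towers=[B/C; E; F; G/A] holding=D
     unstack(A, G) → towers=[B/C; D; E; F; G] holding=A
         pickup(E) → towers=[B/C; D; F; G/A] holding=E
     unstack(C, B) → towers=[B; D; E; F; G/A] holding=C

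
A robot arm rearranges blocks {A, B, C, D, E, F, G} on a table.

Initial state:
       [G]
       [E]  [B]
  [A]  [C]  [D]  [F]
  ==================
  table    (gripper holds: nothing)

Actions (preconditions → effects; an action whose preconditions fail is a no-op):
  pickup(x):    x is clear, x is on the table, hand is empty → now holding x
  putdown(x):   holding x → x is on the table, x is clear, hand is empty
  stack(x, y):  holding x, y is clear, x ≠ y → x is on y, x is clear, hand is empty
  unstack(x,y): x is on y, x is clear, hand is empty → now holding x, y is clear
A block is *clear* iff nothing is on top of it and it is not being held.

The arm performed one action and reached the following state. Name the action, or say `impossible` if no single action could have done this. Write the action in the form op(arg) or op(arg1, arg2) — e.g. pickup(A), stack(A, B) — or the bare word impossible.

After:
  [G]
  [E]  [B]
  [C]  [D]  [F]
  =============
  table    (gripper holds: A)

target: towers=[C/E/G; D/B; F] holding=A
     unstack(B, D) → towers=[A; C/E/G; D; F] holding=B
         pickup(F) → towers=[A; C/E/G; D/B] holding=F
     unstack(G, E) → towers=[A; C/E; D/B; F] holding=G
         pickup(A) → towers=[C/E/G; D/B; F] holding=A  ← match

pickup(A)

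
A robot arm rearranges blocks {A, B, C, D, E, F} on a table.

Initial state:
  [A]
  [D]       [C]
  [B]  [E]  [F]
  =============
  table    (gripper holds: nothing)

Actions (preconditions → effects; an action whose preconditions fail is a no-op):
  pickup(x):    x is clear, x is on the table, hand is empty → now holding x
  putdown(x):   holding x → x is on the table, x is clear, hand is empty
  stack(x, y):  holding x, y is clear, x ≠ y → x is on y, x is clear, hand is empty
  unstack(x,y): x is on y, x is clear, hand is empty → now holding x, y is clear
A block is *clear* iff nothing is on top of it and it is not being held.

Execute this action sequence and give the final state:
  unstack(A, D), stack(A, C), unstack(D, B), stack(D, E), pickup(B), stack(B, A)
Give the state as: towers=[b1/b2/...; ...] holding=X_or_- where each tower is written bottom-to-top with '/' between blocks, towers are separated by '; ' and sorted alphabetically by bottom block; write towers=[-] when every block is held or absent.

towers=[E/D; F/C/A/B] holding=-

step 1 (unstack(A, D)): towers=[B/D; E; F/C] holding=A
step 2 (stack(A, C)): towers=[B/D; E; F/C/A] holding=-
step 3 (unstack(D, B)): towers=[B; E; F/C/A] holding=D
step 4 (stack(D, E)): towers=[B; E/D; F/C/A] holding=-
step 5 (pickup(B)): towers=[E/D; F/C/A] holding=B
step 6 (stack(B, A)): towers=[E/D; F/C/A/B] holding=-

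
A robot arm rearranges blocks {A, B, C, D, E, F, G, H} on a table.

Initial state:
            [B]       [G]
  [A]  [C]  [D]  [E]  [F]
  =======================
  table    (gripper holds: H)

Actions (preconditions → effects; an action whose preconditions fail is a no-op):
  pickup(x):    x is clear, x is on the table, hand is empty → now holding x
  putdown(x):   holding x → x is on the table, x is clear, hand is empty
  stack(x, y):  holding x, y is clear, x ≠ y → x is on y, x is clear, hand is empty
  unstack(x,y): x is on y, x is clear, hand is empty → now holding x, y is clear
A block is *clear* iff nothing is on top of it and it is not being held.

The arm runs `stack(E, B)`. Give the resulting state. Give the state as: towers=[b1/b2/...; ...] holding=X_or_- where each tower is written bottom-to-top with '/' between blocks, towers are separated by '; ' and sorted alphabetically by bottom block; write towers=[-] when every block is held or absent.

towers=[A; C; D/B; E; F/G] holding=H

before: towers=[A; C; D/B; E; F/G] holding=H
pre[stack(E, B)]: holding(E) fail, clear(B) ok, E≠B ok
holding(E) unmet → stack(E, B) is a no-op
after:  towers=[A; C; D/B; E; F/G] holding=H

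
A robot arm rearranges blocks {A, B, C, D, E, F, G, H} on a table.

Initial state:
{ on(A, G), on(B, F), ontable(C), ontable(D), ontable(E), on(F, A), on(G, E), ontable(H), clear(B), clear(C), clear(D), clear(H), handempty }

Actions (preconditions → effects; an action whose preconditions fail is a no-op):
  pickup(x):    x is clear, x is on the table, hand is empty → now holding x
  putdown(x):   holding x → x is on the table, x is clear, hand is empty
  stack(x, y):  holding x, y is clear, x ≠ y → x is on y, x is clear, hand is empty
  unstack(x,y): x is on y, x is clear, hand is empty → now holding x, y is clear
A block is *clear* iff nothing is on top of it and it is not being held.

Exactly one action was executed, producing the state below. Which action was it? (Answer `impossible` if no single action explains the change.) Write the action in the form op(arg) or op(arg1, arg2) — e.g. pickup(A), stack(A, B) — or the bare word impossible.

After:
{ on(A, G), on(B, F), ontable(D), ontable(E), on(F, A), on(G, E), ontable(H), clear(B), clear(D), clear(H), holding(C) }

target: towers=[D; E/G/A/F/B; H] holding=C
         pickup(H) → towers=[C; D; E/G/A/F/B] holding=H
     unstack(B, F) → towers=[C; D; E/G/A/F; H] holding=B
         pickup(D) → towers=[C; E/G/A/F/B; H] holding=D
         pickup(C) → towers=[D; E/G/A/F/B; H] holding=C  ← match

pickup(C)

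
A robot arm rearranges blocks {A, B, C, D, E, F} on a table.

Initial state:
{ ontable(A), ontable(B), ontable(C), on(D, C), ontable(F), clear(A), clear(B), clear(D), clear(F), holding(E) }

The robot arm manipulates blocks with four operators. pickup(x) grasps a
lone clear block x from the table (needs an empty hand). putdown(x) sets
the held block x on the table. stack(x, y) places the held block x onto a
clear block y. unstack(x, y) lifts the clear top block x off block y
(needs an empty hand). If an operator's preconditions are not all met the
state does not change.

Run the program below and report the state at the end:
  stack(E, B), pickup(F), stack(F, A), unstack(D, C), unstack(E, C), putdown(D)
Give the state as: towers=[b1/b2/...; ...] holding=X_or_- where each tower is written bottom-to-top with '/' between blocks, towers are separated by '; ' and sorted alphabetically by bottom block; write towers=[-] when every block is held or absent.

towers=[A/F; B/E; C; D] holding=-

step 1 (stack(E, B)): towers=[A; B/E; C/D; F] holding=-
step 2 (pickup(F)): towers=[A; B/E; C/D] holding=F
step 3 (stack(F, A)): towers=[A/F; B/E; C/D] holding=-
step 4 (unstack(D, C)): towers=[A/F; B/E; C] holding=D
step 5 (unstack(E, C)) [no-op]: towers=[A/F; B/E; C] holding=D
step 6 (putdown(D)): towers=[A/F; B/E; C; D] holding=-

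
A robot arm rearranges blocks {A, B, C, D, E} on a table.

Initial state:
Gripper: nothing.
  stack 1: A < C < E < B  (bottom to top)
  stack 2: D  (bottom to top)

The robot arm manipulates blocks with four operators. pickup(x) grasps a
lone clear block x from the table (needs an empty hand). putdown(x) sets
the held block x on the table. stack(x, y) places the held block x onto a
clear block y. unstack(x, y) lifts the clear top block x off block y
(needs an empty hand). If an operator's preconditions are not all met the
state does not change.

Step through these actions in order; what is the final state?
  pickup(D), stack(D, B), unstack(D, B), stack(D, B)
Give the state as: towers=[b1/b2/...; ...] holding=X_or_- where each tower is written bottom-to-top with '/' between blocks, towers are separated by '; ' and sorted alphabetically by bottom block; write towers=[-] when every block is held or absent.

step 1 (pickup(D)): towers=[A/C/E/B] holding=D
step 2 (stack(D, B)): towers=[A/C/E/B/D] holding=-
step 3 (unstack(D, B)): towers=[A/C/E/B] holding=D
step 4 (stack(D, B)): towers=[A/C/E/B/D] holding=-

towers=[A/C/E/B/D] holding=-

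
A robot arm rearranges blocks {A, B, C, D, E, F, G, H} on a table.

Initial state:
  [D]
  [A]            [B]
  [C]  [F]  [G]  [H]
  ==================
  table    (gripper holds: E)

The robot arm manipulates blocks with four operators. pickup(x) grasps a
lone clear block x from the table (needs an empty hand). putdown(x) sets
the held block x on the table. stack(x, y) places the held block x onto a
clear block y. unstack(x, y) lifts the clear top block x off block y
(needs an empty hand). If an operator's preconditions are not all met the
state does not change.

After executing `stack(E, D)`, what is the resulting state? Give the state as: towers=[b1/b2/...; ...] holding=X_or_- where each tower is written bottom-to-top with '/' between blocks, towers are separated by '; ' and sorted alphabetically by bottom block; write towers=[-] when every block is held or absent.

towers=[C/A/D/E; F; G; H/B] holding=-

before: towers=[C/A/D; F; G; H/B] holding=E
pre[stack(E, D)]: holding(E) yes, clear(D) yes, E≠D yes
all met → apply stack(E, D)
after:  towers=[C/A/D/E; F; G; H/B] holding=-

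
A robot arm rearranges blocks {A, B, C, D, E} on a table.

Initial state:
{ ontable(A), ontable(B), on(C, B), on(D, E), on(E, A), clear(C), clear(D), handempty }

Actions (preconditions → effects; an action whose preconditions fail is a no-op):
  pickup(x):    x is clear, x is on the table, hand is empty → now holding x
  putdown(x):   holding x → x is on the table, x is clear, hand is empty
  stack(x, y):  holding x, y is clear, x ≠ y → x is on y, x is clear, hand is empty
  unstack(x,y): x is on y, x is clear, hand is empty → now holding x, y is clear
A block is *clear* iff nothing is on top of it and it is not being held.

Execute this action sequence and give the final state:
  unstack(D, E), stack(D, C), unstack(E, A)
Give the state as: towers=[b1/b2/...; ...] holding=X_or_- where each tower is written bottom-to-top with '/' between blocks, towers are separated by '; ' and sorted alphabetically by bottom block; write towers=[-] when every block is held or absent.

step 1 (unstack(D, E)): towers=[A/E; B/C] holding=D
step 2 (stack(D, C)): towers=[A/E; B/C/D] holding=-
step 3 (unstack(E, A)): towers=[A; B/C/D] holding=E

towers=[A; B/C/D] holding=E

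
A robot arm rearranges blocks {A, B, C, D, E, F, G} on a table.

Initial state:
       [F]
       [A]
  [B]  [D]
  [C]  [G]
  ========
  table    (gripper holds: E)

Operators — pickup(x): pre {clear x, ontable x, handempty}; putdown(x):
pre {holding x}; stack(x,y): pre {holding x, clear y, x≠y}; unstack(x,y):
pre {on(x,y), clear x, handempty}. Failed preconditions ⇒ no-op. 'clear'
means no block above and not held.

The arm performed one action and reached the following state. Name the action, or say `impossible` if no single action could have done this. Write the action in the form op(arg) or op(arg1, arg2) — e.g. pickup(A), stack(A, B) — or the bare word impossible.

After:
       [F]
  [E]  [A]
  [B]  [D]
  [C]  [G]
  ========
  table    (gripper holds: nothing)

stack(E, B)

target: towers=[C/B/E; G/D/A/F] holding=-
        putdown(E) → towers=[C/B; E; G/D/A/F] holding=-
       stack(E, B) → towers=[C/B/E; G/D/A/F] holding=-  ← match
       stack(E, F) → towers=[C/B; G/D/A/F/E] holding=-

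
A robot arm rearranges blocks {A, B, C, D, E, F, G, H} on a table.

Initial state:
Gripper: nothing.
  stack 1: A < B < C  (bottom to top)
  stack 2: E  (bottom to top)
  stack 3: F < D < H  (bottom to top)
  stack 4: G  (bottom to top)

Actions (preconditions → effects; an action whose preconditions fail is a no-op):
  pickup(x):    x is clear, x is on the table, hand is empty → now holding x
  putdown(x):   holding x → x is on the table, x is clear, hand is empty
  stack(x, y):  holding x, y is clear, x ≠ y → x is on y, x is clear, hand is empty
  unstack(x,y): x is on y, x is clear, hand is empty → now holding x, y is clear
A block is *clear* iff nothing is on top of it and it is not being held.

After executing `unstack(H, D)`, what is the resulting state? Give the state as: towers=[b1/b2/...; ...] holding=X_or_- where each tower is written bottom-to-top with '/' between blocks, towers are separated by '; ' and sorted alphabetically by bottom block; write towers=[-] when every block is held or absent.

before: towers=[A/B/C; E; F/D/H; G] holding=-
pre[unstack(H, D)]: on(H,D) yes, clear(H) yes, handempty yes
all met → apply unstack(H, D)
after:  towers=[A/B/C; E; F/D; G] holding=H

towers=[A/B/C; E; F/D; G] holding=H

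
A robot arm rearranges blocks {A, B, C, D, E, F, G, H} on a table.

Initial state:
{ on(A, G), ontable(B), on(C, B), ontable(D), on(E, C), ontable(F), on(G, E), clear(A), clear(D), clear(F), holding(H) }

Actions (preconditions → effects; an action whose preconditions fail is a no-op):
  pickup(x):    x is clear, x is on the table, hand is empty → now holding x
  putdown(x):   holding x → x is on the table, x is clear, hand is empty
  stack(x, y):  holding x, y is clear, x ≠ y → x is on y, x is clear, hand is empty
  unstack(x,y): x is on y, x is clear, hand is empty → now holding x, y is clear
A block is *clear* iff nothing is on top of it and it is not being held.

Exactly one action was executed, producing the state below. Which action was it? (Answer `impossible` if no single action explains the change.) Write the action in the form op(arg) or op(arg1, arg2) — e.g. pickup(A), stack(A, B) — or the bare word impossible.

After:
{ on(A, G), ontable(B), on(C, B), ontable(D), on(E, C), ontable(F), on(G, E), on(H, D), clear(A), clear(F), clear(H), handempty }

stack(H, D)

target: towers=[B/C/E/G/A; D/H; F] holding=-
        putdown(H) → towers=[B/C/E/G/A; D; F; H] holding=-
       stack(H, A) → towers=[B/C/E/G/A/H; D; F] holding=-
       stack(H, F) → towers=[B/C/E/G/A; D; F/H] holding=-
       stack(H, D) → towers=[B/C/E/G/A; D/H; F] holding=-  ← match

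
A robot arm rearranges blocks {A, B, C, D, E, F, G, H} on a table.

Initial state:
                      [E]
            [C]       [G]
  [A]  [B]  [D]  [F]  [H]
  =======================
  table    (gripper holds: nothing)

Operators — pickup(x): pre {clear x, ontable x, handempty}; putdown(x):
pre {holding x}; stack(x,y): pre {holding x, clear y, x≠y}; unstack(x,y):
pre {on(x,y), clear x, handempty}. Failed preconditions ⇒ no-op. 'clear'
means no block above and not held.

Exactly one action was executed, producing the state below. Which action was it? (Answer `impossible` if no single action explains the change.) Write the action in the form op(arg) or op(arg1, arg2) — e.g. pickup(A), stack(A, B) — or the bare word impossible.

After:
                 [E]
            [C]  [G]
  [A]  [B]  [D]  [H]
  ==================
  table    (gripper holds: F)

pickup(F)

target: towers=[A; B; D/C; H/G/E] holding=F
         pickup(A) → towers=[B; D/C; F; H/G/E] holding=A
     unstack(E, G) → towers=[A; B; D/C; F; H/G] holding=E
         pickup(B) → towers=[A; D/C; F; H/G/E] holding=B
         pickup(F) → towers=[A; B; D/C; H/G/E] holding=F  ← match
     unstack(C, D) → towers=[A; B; D; F; H/G/E] holding=C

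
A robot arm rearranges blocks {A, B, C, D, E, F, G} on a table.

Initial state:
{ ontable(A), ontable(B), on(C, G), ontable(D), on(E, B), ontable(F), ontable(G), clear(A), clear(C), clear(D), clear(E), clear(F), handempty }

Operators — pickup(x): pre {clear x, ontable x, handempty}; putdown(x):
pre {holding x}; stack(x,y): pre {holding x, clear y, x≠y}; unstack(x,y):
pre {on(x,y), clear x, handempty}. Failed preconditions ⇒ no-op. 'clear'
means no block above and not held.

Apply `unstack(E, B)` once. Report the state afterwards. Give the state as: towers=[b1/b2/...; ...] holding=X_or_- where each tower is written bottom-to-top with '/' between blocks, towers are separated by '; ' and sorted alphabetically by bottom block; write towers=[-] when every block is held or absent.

before: towers=[A; B/E; D; F; G/C] holding=-
pre[unstack(E, B)]: on(E,B) yes, clear(E) yes, handempty yes
all met → apply unstack(E, B)
after:  towers=[A; B; D; F; G/C] holding=E

towers=[A; B; D; F; G/C] holding=E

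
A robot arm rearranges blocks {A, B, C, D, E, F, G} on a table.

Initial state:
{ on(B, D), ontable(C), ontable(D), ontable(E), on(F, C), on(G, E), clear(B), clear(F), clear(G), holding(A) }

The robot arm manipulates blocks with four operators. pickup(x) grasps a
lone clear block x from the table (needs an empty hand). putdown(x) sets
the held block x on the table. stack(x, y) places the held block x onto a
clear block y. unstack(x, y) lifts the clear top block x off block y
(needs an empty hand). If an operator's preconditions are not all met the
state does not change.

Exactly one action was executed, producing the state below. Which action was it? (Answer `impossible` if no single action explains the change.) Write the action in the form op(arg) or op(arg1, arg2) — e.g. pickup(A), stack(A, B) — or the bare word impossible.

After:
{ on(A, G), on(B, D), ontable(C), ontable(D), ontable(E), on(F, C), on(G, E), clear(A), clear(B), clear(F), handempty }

stack(A, G)

target: towers=[C/F; D/B; E/G/A] holding=-
        putdown(A) → towers=[A; C/F; D/B; E/G] holding=-
       stack(A, B) → towers=[C/F; D/B/A; E/G] holding=-
       stack(A, F) → towers=[C/F/A; D/B; E/G] holding=-
       stack(A, G) → towers=[C/F; D/B; E/G/A] holding=-  ← match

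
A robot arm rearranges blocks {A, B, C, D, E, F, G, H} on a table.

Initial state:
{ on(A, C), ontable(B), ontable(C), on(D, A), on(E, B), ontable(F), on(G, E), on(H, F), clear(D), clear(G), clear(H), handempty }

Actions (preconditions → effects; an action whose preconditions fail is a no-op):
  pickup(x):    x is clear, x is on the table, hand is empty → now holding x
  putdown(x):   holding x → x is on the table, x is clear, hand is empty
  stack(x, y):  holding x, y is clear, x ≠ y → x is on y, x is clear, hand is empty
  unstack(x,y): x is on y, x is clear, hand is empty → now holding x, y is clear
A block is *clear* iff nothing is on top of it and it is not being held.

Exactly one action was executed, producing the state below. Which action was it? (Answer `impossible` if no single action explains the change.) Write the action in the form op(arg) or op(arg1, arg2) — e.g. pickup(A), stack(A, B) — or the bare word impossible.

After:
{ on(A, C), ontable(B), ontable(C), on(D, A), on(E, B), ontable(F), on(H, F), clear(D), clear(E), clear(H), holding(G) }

unstack(G, E)

target: towers=[B/E; C/A/D; F/H] holding=G
     unstack(G, E) → towers=[B/E; C/A/D; F/H] holding=G  ← match
     unstack(H, F) → towers=[B/E/G; C/A/D; F] holding=H
     unstack(D, A) → towers=[B/E/G; C/A; F/H] holding=D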